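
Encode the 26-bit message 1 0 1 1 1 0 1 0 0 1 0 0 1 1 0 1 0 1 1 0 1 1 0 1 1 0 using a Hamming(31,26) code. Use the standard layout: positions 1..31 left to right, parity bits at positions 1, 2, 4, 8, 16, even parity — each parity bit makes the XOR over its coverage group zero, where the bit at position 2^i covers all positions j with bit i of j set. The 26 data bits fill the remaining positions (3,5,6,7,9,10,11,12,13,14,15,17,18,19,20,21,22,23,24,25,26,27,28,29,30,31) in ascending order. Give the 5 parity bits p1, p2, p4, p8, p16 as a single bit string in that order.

Place data bits at non-power-of-two positions: b3=1, b5=0, b6=1, b7=1, b9=1, b10=0, b11=1, b12=0, b13=0, b14=1, b15=0, b17=0, b18=1, b19=1, b20=0, b21=1, b22=0, b23=1, b24=1, b25=0, b26=1, b27=1, b28=0, b29=1, b30=1, b31=0.
p1 = XOR of data positions {3,5,7,9,11,13,15,17,19,21,23,25,27,29,31} = 1⊕0⊕1⊕1⊕1⊕0⊕0⊕0⊕1⊕1⊕1⊕0⊕1⊕1⊕0 = 1
p2 = XOR of data positions {3,6,7,10,11,14,15,18,19,22,23,26,27,30,31} = 1⊕1⊕1⊕0⊕1⊕1⊕0⊕1⊕1⊕0⊕1⊕1⊕1⊕1⊕0 = 1
p4 = XOR of data positions {5,6,7,12,13,14,15,20,21,22,23,28,29,30,31} = 0⊕1⊕1⊕0⊕0⊕1⊕0⊕0⊕1⊕0⊕1⊕0⊕1⊕1⊕0 = 1
p8 = XOR of data positions {9,10,11,12,13,14,15,24,25,26,27,28,29,30,31} = 1⊕0⊕1⊕0⊕0⊕1⊕0⊕1⊕0⊕1⊕1⊕0⊕1⊕1⊕0 = 0
p16 = XOR of data positions {17,18,19,20,21,22,23,24,25,26,27,28,29,30,31} = 0⊕1⊕1⊕0⊕1⊕0⊕1⊕1⊕0⊕1⊕1⊕0⊕1⊕1⊕0 = 1
Parity bits p1,p2,p4,p8,p16 = 11101

11101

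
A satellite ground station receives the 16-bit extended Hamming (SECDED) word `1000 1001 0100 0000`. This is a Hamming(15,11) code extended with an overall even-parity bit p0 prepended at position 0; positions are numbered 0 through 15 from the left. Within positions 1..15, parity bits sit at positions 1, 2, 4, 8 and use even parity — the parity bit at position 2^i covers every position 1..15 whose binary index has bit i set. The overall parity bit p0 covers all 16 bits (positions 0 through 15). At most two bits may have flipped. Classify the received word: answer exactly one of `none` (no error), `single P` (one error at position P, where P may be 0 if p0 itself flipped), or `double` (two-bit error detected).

double

s1: b1⊕b3⊕b5⊕b7⊕b9⊕b11⊕b13⊕b15 = 0⊕0⊕0⊕1⊕1⊕0⊕0⊕0 = 0
s2: b2⊕b3⊕b6⊕b7⊕b10⊕b11⊕b14⊕b15 = 0⊕0⊕0⊕1⊕0⊕0⊕0⊕0 = 1
s4: b4⊕b5⊕b6⊕b7⊕b12⊕b13⊕b14⊕b15 = 1⊕0⊕0⊕1⊕0⊕0⊕0⊕0 = 0
s8: b8⊕b9⊕b10⊕b11⊕b12⊕b13⊕b14⊕b15 = 0⊕1⊕0⊕0⊕0⊕0⊕0⊕0 = 1
Syndrome (s8...s1) = 1010 → position 10.
Overall parity (XOR of all 16 bits, including p0): 1⊕0⊕0⊕0⊕1⊕0⊕0⊕1⊕0⊕1⊕0⊕0⊕0⊕0⊕0⊕0 = 0
Overall=0, syndrome position=10 → double-bit error detected (uncorrectable).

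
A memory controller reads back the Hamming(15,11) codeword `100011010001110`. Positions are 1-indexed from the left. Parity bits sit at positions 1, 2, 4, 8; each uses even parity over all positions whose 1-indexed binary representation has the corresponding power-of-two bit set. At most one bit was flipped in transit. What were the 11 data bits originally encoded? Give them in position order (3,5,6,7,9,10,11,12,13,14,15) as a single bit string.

00100001110

s1: b1⊕b3⊕b5⊕b7⊕b9⊕b11⊕b13⊕b15 = 1⊕0⊕1⊕0⊕0⊕0⊕1⊕0 = 1
s2: b2⊕b3⊕b6⊕b7⊕b10⊕b11⊕b14⊕b15 = 0⊕0⊕1⊕0⊕0⊕0⊕1⊕0 = 0
s4: b4⊕b5⊕b6⊕b7⊕b12⊕b13⊕b14⊕b15 = 0⊕1⊕1⊕0⊕1⊕1⊕1⊕0 = 1
s8: b8⊕b9⊕b10⊕b11⊕b12⊕b13⊕b14⊕b15 = 1⊕0⊕0⊕0⊕1⊕1⊕1⊕0 = 0
Syndrome (s8...s1) = 0101 → position 5.
Flip bit 5: corrected codeword = 100001010001110
Data bits at positions 3,5,6,7,9,10,11,12,13,14,15: 00100001110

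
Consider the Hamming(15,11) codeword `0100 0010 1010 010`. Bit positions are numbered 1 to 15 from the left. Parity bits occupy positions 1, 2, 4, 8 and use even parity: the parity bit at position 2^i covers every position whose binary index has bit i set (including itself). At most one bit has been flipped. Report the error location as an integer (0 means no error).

9

s1: b1⊕b3⊕b5⊕b7⊕b9⊕b11⊕b13⊕b15 = 0⊕0⊕0⊕1⊕1⊕1⊕0⊕0 = 1
s2: b2⊕b3⊕b6⊕b7⊕b10⊕b11⊕b14⊕b15 = 1⊕0⊕0⊕1⊕0⊕1⊕1⊕0 = 0
s4: b4⊕b5⊕b6⊕b7⊕b12⊕b13⊕b14⊕b15 = 0⊕0⊕0⊕1⊕0⊕0⊕1⊕0 = 0
s8: b8⊕b9⊕b10⊕b11⊕b12⊕b13⊕b14⊕b15 = 0⊕1⊕0⊕1⊕0⊕0⊕1⊕0 = 1
Syndrome (s8...s1) = 1001 → position 9.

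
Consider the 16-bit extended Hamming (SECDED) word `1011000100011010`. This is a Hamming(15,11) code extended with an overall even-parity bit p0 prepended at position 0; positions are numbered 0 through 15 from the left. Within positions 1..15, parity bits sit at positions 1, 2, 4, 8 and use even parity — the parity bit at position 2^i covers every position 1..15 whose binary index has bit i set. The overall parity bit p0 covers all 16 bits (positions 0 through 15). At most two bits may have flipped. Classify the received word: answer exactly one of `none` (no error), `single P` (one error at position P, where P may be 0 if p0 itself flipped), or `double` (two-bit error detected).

s1: b1⊕b3⊕b5⊕b7⊕b9⊕b11⊕b13⊕b15 = 0⊕1⊕0⊕1⊕0⊕1⊕0⊕0 = 1
s2: b2⊕b3⊕b6⊕b7⊕b10⊕b11⊕b14⊕b15 = 1⊕1⊕0⊕1⊕0⊕1⊕1⊕0 = 1
s4: b4⊕b5⊕b6⊕b7⊕b12⊕b13⊕b14⊕b15 = 0⊕0⊕0⊕1⊕1⊕0⊕1⊕0 = 1
s8: b8⊕b9⊕b10⊕b11⊕b12⊕b13⊕b14⊕b15 = 0⊕0⊕0⊕1⊕1⊕0⊕1⊕0 = 1
Syndrome (s8...s1) = 1111 → position 15.
Overall parity (XOR of all 16 bits, including p0): 1⊕0⊕1⊕1⊕0⊕0⊕0⊕1⊕0⊕0⊕0⊕1⊕1⊕0⊕1⊕0 = 1
Overall=1, syndrome position=15 → single-bit error at position 15.

single 15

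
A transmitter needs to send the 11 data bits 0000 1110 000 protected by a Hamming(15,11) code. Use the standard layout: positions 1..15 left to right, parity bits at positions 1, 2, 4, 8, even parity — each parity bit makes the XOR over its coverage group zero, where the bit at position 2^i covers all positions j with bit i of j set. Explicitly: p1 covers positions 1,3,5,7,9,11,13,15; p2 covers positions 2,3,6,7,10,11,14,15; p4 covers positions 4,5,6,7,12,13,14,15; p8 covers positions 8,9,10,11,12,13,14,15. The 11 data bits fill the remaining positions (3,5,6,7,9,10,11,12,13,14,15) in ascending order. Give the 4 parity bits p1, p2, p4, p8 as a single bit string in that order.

0001

Place data bits at non-power-of-two positions: b3=0, b5=0, b6=0, b7=0, b9=1, b10=1, b11=1, b12=0, b13=0, b14=0, b15=0.
p1 = XOR of data positions {3,5,7,9,11,13,15} = 0⊕0⊕0⊕1⊕1⊕0⊕0 = 0
p2 = XOR of data positions {3,6,7,10,11,14,15} = 0⊕0⊕0⊕1⊕1⊕0⊕0 = 0
p4 = XOR of data positions {5,6,7,12,13,14,15} = 0⊕0⊕0⊕0⊕0⊕0⊕0 = 0
p8 = XOR of data positions {9,10,11,12,13,14,15} = 1⊕1⊕1⊕0⊕0⊕0⊕0 = 1
Parity bits p1,p2,p4,p8 = 0001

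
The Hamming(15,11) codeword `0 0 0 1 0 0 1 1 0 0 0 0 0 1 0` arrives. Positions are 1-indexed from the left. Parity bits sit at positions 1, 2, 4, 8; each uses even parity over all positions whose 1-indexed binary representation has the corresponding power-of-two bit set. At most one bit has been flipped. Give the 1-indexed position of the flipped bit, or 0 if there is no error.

s1: b1⊕b3⊕b5⊕b7⊕b9⊕b11⊕b13⊕b15 = 0⊕0⊕0⊕1⊕0⊕0⊕0⊕0 = 1
s2: b2⊕b3⊕b6⊕b7⊕b10⊕b11⊕b14⊕b15 = 0⊕0⊕0⊕1⊕0⊕0⊕1⊕0 = 0
s4: b4⊕b5⊕b6⊕b7⊕b12⊕b13⊕b14⊕b15 = 1⊕0⊕0⊕1⊕0⊕0⊕1⊕0 = 1
s8: b8⊕b9⊕b10⊕b11⊕b12⊕b13⊕b14⊕b15 = 1⊕0⊕0⊕0⊕0⊕0⊕1⊕0 = 0
Syndrome (s8...s1) = 0101 → position 5.

5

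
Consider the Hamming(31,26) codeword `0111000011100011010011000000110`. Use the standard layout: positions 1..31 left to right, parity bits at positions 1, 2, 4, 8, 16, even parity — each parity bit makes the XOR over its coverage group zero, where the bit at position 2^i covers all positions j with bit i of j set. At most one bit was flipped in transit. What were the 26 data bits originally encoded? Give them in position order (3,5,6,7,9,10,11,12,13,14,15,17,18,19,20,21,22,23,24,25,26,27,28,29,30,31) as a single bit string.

s1: b1⊕b3⊕b5⊕b7⊕b9⊕b11⊕b13⊕b15⊕b17⊕b19⊕b21⊕b23⊕b25⊕b27⊕b29⊕b31 = 0⊕1⊕0⊕0⊕1⊕1⊕0⊕1⊕0⊕0⊕1⊕0⊕0⊕0⊕1⊕0 = 0
s2: b2⊕b3⊕b6⊕b7⊕b10⊕b11⊕b14⊕b15⊕b18⊕b19⊕b22⊕b23⊕b26⊕b27⊕b30⊕b31 = 1⊕1⊕0⊕0⊕1⊕1⊕0⊕1⊕1⊕0⊕1⊕0⊕0⊕0⊕1⊕0 = 0
s4: b4⊕b5⊕b6⊕b7⊕b12⊕b13⊕b14⊕b15⊕b20⊕b21⊕b22⊕b23⊕b28⊕b29⊕b30⊕b31 = 1⊕0⊕0⊕0⊕0⊕0⊕0⊕1⊕0⊕1⊕1⊕0⊕0⊕1⊕1⊕0 = 0
s8: b8⊕b9⊕b10⊕b11⊕b12⊕b13⊕b14⊕b15⊕b24⊕b25⊕b26⊕b27⊕b28⊕b29⊕b30⊕b31 = 0⊕1⊕1⊕1⊕0⊕0⊕0⊕1⊕0⊕0⊕0⊕0⊕0⊕1⊕1⊕0 = 0
s16: b16⊕b17⊕b18⊕b19⊕b20⊕b21⊕b22⊕b23⊕b24⊕b25⊕b26⊕b27⊕b28⊕b29⊕b30⊕b31 = 1⊕0⊕1⊕0⊕0⊕1⊕1⊕0⊕0⊕0⊕0⊕0⊕0⊕1⊕1⊕0 = 0
Syndrome (s16...s1) = 00000 → position 0 (no error).
No correction needed.
Data bits at positions 3,5,6,7,9,10,11,12,13,14,15,17,18,19,20,21,22,23,24,25,26,27,28,29,30,31: 10001110001010011000000110

10001110001010011000000110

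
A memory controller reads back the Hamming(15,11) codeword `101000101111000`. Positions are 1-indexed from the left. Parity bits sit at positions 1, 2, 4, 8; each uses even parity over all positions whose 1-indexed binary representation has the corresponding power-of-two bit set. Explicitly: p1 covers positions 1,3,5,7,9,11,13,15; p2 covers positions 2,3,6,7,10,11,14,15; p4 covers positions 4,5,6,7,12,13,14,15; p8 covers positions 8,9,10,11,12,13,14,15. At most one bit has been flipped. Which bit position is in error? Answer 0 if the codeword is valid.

1

s1: b1⊕b3⊕b5⊕b7⊕b9⊕b11⊕b13⊕b15 = 1⊕1⊕0⊕1⊕1⊕1⊕0⊕0 = 1
s2: b2⊕b3⊕b6⊕b7⊕b10⊕b11⊕b14⊕b15 = 0⊕1⊕0⊕1⊕1⊕1⊕0⊕0 = 0
s4: b4⊕b5⊕b6⊕b7⊕b12⊕b13⊕b14⊕b15 = 0⊕0⊕0⊕1⊕1⊕0⊕0⊕0 = 0
s8: b8⊕b9⊕b10⊕b11⊕b12⊕b13⊕b14⊕b15 = 0⊕1⊕1⊕1⊕1⊕0⊕0⊕0 = 0
Syndrome (s8...s1) = 0001 → position 1.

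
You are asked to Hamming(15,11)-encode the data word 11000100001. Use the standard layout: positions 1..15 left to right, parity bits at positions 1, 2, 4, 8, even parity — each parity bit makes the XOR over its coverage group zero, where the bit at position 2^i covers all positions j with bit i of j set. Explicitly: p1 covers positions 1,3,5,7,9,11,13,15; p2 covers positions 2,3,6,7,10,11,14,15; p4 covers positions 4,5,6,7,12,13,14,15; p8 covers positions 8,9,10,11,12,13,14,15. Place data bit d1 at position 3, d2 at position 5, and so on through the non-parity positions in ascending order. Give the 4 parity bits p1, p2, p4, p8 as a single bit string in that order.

Place data bits at non-power-of-two positions: b3=1, b5=1, b6=0, b7=0, b9=0, b10=1, b11=0, b12=0, b13=0, b14=0, b15=1.
p1 = XOR of data positions {3,5,7,9,11,13,15} = 1⊕1⊕0⊕0⊕0⊕0⊕1 = 1
p2 = XOR of data positions {3,6,7,10,11,14,15} = 1⊕0⊕0⊕1⊕0⊕0⊕1 = 1
p4 = XOR of data positions {5,6,7,12,13,14,15} = 1⊕0⊕0⊕0⊕0⊕0⊕1 = 0
p8 = XOR of data positions {9,10,11,12,13,14,15} = 0⊕1⊕0⊕0⊕0⊕0⊕1 = 0
Parity bits p1,p2,p4,p8 = 1100

1100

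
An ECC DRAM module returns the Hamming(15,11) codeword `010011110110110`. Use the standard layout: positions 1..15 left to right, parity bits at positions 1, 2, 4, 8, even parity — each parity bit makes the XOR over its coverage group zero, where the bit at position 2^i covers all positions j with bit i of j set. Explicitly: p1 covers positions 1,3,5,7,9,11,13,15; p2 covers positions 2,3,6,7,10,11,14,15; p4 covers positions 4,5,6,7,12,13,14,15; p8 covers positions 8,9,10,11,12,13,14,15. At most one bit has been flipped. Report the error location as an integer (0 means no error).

12

s1: b1⊕b3⊕b5⊕b7⊕b9⊕b11⊕b13⊕b15 = 0⊕0⊕1⊕1⊕0⊕1⊕1⊕0 = 0
s2: b2⊕b3⊕b6⊕b7⊕b10⊕b11⊕b14⊕b15 = 1⊕0⊕1⊕1⊕1⊕1⊕1⊕0 = 0
s4: b4⊕b5⊕b6⊕b7⊕b12⊕b13⊕b14⊕b15 = 0⊕1⊕1⊕1⊕0⊕1⊕1⊕0 = 1
s8: b8⊕b9⊕b10⊕b11⊕b12⊕b13⊕b14⊕b15 = 1⊕0⊕1⊕1⊕0⊕1⊕1⊕0 = 1
Syndrome (s8...s1) = 1100 → position 12.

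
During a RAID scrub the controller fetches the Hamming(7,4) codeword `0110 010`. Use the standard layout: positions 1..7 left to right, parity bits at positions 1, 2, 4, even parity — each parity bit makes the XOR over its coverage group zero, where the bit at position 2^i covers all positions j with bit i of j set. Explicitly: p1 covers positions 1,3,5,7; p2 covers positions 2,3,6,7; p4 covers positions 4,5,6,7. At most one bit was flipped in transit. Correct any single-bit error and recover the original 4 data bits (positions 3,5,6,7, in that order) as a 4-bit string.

1011

s1: b1⊕b3⊕b5⊕b7 = 0⊕1⊕0⊕0 = 1
s2: b2⊕b3⊕b6⊕b7 = 1⊕1⊕1⊕0 = 1
s4: b4⊕b5⊕b6⊕b7 = 0⊕0⊕1⊕0 = 1
Syndrome (s4...s1) = 111 → position 7.
Flip bit 7: corrected codeword = 0110011
Data bits at positions 3,5,6,7: 1011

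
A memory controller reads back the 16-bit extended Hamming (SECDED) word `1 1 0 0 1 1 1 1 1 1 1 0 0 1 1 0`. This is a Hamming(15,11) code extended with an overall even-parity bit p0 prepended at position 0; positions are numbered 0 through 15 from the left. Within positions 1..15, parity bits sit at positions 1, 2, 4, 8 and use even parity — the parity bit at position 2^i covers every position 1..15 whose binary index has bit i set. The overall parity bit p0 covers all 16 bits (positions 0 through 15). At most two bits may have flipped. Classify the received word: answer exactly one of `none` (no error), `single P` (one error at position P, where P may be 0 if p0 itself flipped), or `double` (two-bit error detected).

single 9

s1: b1⊕b3⊕b5⊕b7⊕b9⊕b11⊕b13⊕b15 = 1⊕0⊕1⊕1⊕1⊕0⊕1⊕0 = 1
s2: b2⊕b3⊕b6⊕b7⊕b10⊕b11⊕b14⊕b15 = 0⊕0⊕1⊕1⊕1⊕0⊕1⊕0 = 0
s4: b4⊕b5⊕b6⊕b7⊕b12⊕b13⊕b14⊕b15 = 1⊕1⊕1⊕1⊕0⊕1⊕1⊕0 = 0
s8: b8⊕b9⊕b10⊕b11⊕b12⊕b13⊕b14⊕b15 = 1⊕1⊕1⊕0⊕0⊕1⊕1⊕0 = 1
Syndrome (s8...s1) = 1001 → position 9.
Overall parity (XOR of all 16 bits, including p0): 1⊕1⊕0⊕0⊕1⊕1⊕1⊕1⊕1⊕1⊕1⊕0⊕0⊕1⊕1⊕0 = 1
Overall=1, syndrome position=9 → single-bit error at position 9.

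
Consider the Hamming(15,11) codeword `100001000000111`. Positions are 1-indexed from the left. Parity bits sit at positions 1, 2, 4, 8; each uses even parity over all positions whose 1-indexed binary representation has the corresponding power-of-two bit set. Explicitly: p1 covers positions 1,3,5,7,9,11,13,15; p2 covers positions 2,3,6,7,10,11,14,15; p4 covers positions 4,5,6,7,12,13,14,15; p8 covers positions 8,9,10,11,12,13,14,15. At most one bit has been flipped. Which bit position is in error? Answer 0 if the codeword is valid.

s1: b1⊕b3⊕b5⊕b7⊕b9⊕b11⊕b13⊕b15 = 1⊕0⊕0⊕0⊕0⊕0⊕1⊕1 = 1
s2: b2⊕b3⊕b6⊕b7⊕b10⊕b11⊕b14⊕b15 = 0⊕0⊕1⊕0⊕0⊕0⊕1⊕1 = 1
s4: b4⊕b5⊕b6⊕b7⊕b12⊕b13⊕b14⊕b15 = 0⊕0⊕1⊕0⊕0⊕1⊕1⊕1 = 0
s8: b8⊕b9⊕b10⊕b11⊕b12⊕b13⊕b14⊕b15 = 0⊕0⊕0⊕0⊕0⊕1⊕1⊕1 = 1
Syndrome (s8...s1) = 1011 → position 11.

11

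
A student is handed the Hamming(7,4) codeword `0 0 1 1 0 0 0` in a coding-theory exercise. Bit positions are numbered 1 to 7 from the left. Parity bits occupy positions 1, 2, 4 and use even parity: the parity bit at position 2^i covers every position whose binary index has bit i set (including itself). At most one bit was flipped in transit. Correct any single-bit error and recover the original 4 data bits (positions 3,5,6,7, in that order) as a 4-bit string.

1001

s1: b1⊕b3⊕b5⊕b7 = 0⊕1⊕0⊕0 = 1
s2: b2⊕b3⊕b6⊕b7 = 0⊕1⊕0⊕0 = 1
s4: b4⊕b5⊕b6⊕b7 = 1⊕0⊕0⊕0 = 1
Syndrome (s4...s1) = 111 → position 7.
Flip bit 7: corrected codeword = 0011001
Data bits at positions 3,5,6,7: 1001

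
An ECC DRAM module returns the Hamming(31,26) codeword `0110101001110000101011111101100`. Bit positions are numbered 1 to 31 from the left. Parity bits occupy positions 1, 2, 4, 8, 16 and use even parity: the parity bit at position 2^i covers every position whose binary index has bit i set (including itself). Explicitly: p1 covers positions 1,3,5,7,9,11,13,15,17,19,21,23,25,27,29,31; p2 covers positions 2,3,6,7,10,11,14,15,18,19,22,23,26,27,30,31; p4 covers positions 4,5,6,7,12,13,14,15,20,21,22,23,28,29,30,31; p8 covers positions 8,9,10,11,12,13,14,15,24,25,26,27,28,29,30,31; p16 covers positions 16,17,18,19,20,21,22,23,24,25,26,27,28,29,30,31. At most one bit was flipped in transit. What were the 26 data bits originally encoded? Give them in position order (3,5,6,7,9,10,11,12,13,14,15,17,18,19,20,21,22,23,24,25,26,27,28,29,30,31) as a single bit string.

11010111000101011111101100

s1: b1⊕b3⊕b5⊕b7⊕b9⊕b11⊕b13⊕b15⊕b17⊕b19⊕b21⊕b23⊕b25⊕b27⊕b29⊕b31 = 0⊕1⊕1⊕1⊕0⊕1⊕0⊕0⊕1⊕1⊕1⊕1⊕1⊕0⊕1⊕0 = 0
s2: b2⊕b3⊕b6⊕b7⊕b10⊕b11⊕b14⊕b15⊕b18⊕b19⊕b22⊕b23⊕b26⊕b27⊕b30⊕b31 = 1⊕1⊕0⊕1⊕1⊕1⊕0⊕0⊕0⊕1⊕1⊕1⊕1⊕0⊕0⊕0 = 1
s4: b4⊕b5⊕b6⊕b7⊕b12⊕b13⊕b14⊕b15⊕b20⊕b21⊕b22⊕b23⊕b28⊕b29⊕b30⊕b31 = 0⊕1⊕0⊕1⊕1⊕0⊕0⊕0⊕0⊕1⊕1⊕1⊕1⊕1⊕0⊕0 = 0
s8: b8⊕b9⊕b10⊕b11⊕b12⊕b13⊕b14⊕b15⊕b24⊕b25⊕b26⊕b27⊕b28⊕b29⊕b30⊕b31 = 0⊕0⊕1⊕1⊕1⊕0⊕0⊕0⊕1⊕1⊕1⊕0⊕1⊕1⊕0⊕0 = 0
s16: b16⊕b17⊕b18⊕b19⊕b20⊕b21⊕b22⊕b23⊕b24⊕b25⊕b26⊕b27⊕b28⊕b29⊕b30⊕b31 = 0⊕1⊕0⊕1⊕0⊕1⊕1⊕1⊕1⊕1⊕1⊕0⊕1⊕1⊕0⊕0 = 0
Syndrome (s16...s1) = 00010 → position 2.
Flip bit 2: corrected codeword = 0010101001110000101011111101100
Data bits at positions 3,5,6,7,9,10,11,12,13,14,15,17,18,19,20,21,22,23,24,25,26,27,28,29,30,31: 11010111000101011111101100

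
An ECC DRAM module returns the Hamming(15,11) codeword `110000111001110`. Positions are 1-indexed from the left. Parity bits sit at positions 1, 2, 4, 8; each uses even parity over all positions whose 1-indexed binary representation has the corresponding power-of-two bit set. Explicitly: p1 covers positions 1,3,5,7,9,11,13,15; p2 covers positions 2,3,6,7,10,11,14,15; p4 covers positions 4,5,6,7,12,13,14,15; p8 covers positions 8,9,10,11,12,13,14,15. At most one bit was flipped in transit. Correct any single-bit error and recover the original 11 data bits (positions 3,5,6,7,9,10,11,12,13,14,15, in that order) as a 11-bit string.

s1: b1⊕b3⊕b5⊕b7⊕b9⊕b11⊕b13⊕b15 = 1⊕0⊕0⊕1⊕1⊕0⊕1⊕0 = 0
s2: b2⊕b3⊕b6⊕b7⊕b10⊕b11⊕b14⊕b15 = 1⊕0⊕0⊕1⊕0⊕0⊕1⊕0 = 1
s4: b4⊕b5⊕b6⊕b7⊕b12⊕b13⊕b14⊕b15 = 0⊕0⊕0⊕1⊕1⊕1⊕1⊕0 = 0
s8: b8⊕b9⊕b10⊕b11⊕b12⊕b13⊕b14⊕b15 = 1⊕1⊕0⊕0⊕1⊕1⊕1⊕0 = 1
Syndrome (s8...s1) = 1010 → position 10.
Flip bit 10: corrected codeword = 110000111101110
Data bits at positions 3,5,6,7,9,10,11,12,13,14,15: 00011101110

00011101110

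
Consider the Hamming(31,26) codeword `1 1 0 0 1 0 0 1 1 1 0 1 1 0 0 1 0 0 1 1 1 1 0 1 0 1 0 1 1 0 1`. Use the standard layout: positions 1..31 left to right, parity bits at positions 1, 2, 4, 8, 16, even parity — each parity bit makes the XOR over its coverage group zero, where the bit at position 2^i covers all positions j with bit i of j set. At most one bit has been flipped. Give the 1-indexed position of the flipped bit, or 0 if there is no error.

s1: b1⊕b3⊕b5⊕b7⊕b9⊕b11⊕b13⊕b15⊕b17⊕b19⊕b21⊕b23⊕b25⊕b27⊕b29⊕b31 = 1⊕0⊕1⊕0⊕1⊕0⊕1⊕0⊕0⊕1⊕1⊕0⊕0⊕0⊕1⊕1 = 0
s2: b2⊕b3⊕b6⊕b7⊕b10⊕b11⊕b14⊕b15⊕b18⊕b19⊕b22⊕b23⊕b26⊕b27⊕b30⊕b31 = 1⊕0⊕0⊕0⊕1⊕0⊕0⊕0⊕0⊕1⊕1⊕0⊕1⊕0⊕0⊕1 = 0
s4: b4⊕b5⊕b6⊕b7⊕b12⊕b13⊕b14⊕b15⊕b20⊕b21⊕b22⊕b23⊕b28⊕b29⊕b30⊕b31 = 0⊕1⊕0⊕0⊕1⊕1⊕0⊕0⊕1⊕1⊕1⊕0⊕1⊕1⊕0⊕1 = 1
s8: b8⊕b9⊕b10⊕b11⊕b12⊕b13⊕b14⊕b15⊕b24⊕b25⊕b26⊕b27⊕b28⊕b29⊕b30⊕b31 = 1⊕1⊕1⊕0⊕1⊕1⊕0⊕0⊕1⊕0⊕1⊕0⊕1⊕1⊕0⊕1 = 0
s16: b16⊕b17⊕b18⊕b19⊕b20⊕b21⊕b22⊕b23⊕b24⊕b25⊕b26⊕b27⊕b28⊕b29⊕b30⊕b31 = 1⊕0⊕0⊕1⊕1⊕1⊕1⊕0⊕1⊕0⊕1⊕0⊕1⊕1⊕0⊕1 = 0
Syndrome (s16...s1) = 00100 → position 4.

4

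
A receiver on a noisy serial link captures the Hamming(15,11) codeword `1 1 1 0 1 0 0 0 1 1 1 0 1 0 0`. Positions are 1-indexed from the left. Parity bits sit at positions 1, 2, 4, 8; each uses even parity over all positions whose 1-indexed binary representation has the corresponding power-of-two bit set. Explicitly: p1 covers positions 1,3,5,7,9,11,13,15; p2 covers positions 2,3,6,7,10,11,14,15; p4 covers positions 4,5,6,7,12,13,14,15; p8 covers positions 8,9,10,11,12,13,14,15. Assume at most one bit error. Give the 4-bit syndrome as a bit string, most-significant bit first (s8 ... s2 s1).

0000

s1: b1⊕b3⊕b5⊕b7⊕b9⊕b11⊕b13⊕b15 = 1⊕1⊕1⊕0⊕1⊕1⊕1⊕0 = 0
s2: b2⊕b3⊕b6⊕b7⊕b10⊕b11⊕b14⊕b15 = 1⊕1⊕0⊕0⊕1⊕1⊕0⊕0 = 0
s4: b4⊕b5⊕b6⊕b7⊕b12⊕b13⊕b14⊕b15 = 0⊕1⊕0⊕0⊕0⊕1⊕0⊕0 = 0
s8: b8⊕b9⊕b10⊕b11⊕b12⊕b13⊕b14⊕b15 = 0⊕1⊕1⊕1⊕0⊕1⊕0⊕0 = 0
Syndrome (s8...s1) = 0000 → position 0 (no error).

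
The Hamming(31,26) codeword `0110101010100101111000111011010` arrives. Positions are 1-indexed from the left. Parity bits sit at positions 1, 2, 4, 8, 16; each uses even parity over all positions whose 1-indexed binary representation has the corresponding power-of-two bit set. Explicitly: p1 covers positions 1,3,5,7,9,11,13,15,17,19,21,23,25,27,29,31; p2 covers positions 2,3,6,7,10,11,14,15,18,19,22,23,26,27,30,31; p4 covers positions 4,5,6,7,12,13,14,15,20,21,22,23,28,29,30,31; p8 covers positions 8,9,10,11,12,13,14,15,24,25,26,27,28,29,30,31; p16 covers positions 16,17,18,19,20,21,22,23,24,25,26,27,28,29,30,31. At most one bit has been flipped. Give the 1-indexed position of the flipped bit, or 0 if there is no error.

0

s1: b1⊕b3⊕b5⊕b7⊕b9⊕b11⊕b13⊕b15⊕b17⊕b19⊕b21⊕b23⊕b25⊕b27⊕b29⊕b31 = 0⊕1⊕1⊕1⊕1⊕1⊕0⊕0⊕1⊕1⊕0⊕1⊕1⊕1⊕0⊕0 = 0
s2: b2⊕b3⊕b6⊕b7⊕b10⊕b11⊕b14⊕b15⊕b18⊕b19⊕b22⊕b23⊕b26⊕b27⊕b30⊕b31 = 1⊕1⊕0⊕1⊕0⊕1⊕1⊕0⊕1⊕1⊕0⊕1⊕0⊕1⊕1⊕0 = 0
s4: b4⊕b5⊕b6⊕b7⊕b12⊕b13⊕b14⊕b15⊕b20⊕b21⊕b22⊕b23⊕b28⊕b29⊕b30⊕b31 = 0⊕1⊕0⊕1⊕0⊕0⊕1⊕0⊕0⊕0⊕0⊕1⊕1⊕0⊕1⊕0 = 0
s8: b8⊕b9⊕b10⊕b11⊕b12⊕b13⊕b14⊕b15⊕b24⊕b25⊕b26⊕b27⊕b28⊕b29⊕b30⊕b31 = 0⊕1⊕0⊕1⊕0⊕0⊕1⊕0⊕1⊕1⊕0⊕1⊕1⊕0⊕1⊕0 = 0
s16: b16⊕b17⊕b18⊕b19⊕b20⊕b21⊕b22⊕b23⊕b24⊕b25⊕b26⊕b27⊕b28⊕b29⊕b30⊕b31 = 1⊕1⊕1⊕1⊕0⊕0⊕0⊕1⊕1⊕1⊕0⊕1⊕1⊕0⊕1⊕0 = 0
Syndrome (s16...s1) = 00000 → position 0 (no error).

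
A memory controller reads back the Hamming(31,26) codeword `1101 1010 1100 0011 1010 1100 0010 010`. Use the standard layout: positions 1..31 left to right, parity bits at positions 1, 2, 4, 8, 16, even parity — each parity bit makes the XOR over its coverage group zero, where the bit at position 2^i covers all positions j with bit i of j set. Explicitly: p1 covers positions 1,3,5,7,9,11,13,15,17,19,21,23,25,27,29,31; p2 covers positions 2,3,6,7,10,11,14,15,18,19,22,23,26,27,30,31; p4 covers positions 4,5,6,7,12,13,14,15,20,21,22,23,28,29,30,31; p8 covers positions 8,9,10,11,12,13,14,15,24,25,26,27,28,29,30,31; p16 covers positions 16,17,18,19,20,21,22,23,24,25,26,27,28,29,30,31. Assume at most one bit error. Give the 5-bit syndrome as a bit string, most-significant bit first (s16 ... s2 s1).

s1: b1⊕b3⊕b5⊕b7⊕b9⊕b11⊕b13⊕b15⊕b17⊕b19⊕b21⊕b23⊕b25⊕b27⊕b29⊕b31 = 1⊕0⊕1⊕1⊕1⊕0⊕0⊕1⊕1⊕1⊕1⊕0⊕0⊕1⊕0⊕0 = 1
s2: b2⊕b3⊕b6⊕b7⊕b10⊕b11⊕b14⊕b15⊕b18⊕b19⊕b22⊕b23⊕b26⊕b27⊕b30⊕b31 = 1⊕0⊕0⊕1⊕1⊕0⊕0⊕1⊕0⊕1⊕1⊕0⊕0⊕1⊕1⊕0 = 0
s4: b4⊕b5⊕b6⊕b7⊕b12⊕b13⊕b14⊕b15⊕b20⊕b21⊕b22⊕b23⊕b28⊕b29⊕b30⊕b31 = 1⊕1⊕0⊕1⊕0⊕0⊕0⊕1⊕0⊕1⊕1⊕0⊕0⊕0⊕1⊕0 = 1
s8: b8⊕b9⊕b10⊕b11⊕b12⊕b13⊕b14⊕b15⊕b24⊕b25⊕b26⊕b27⊕b28⊕b29⊕b30⊕b31 = 0⊕1⊕1⊕0⊕0⊕0⊕0⊕1⊕0⊕0⊕0⊕1⊕0⊕0⊕1⊕0 = 1
s16: b16⊕b17⊕b18⊕b19⊕b20⊕b21⊕b22⊕b23⊕b24⊕b25⊕b26⊕b27⊕b28⊕b29⊕b30⊕b31 = 1⊕1⊕0⊕1⊕0⊕1⊕1⊕0⊕0⊕0⊕0⊕1⊕0⊕0⊕1⊕0 = 1
Syndrome (s16...s1) = 11101 → position 29.

11101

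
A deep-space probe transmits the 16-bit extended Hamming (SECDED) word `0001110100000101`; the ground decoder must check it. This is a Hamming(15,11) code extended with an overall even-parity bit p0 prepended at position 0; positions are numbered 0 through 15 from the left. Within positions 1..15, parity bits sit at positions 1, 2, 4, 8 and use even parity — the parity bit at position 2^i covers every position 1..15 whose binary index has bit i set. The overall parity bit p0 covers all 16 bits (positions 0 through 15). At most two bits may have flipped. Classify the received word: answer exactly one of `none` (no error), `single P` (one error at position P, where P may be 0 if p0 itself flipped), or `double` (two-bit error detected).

double

s1: b1⊕b3⊕b5⊕b7⊕b9⊕b11⊕b13⊕b15 = 0⊕1⊕1⊕1⊕0⊕0⊕1⊕1 = 1
s2: b2⊕b3⊕b6⊕b7⊕b10⊕b11⊕b14⊕b15 = 0⊕1⊕0⊕1⊕0⊕0⊕0⊕1 = 1
s4: b4⊕b5⊕b6⊕b7⊕b12⊕b13⊕b14⊕b15 = 1⊕1⊕0⊕1⊕0⊕1⊕0⊕1 = 1
s8: b8⊕b9⊕b10⊕b11⊕b12⊕b13⊕b14⊕b15 = 0⊕0⊕0⊕0⊕0⊕1⊕0⊕1 = 0
Syndrome (s8...s1) = 0111 → position 7.
Overall parity (XOR of all 16 bits, including p0): 0⊕0⊕0⊕1⊕1⊕1⊕0⊕1⊕0⊕0⊕0⊕0⊕0⊕1⊕0⊕1 = 0
Overall=0, syndrome position=7 → double-bit error detected (uncorrectable).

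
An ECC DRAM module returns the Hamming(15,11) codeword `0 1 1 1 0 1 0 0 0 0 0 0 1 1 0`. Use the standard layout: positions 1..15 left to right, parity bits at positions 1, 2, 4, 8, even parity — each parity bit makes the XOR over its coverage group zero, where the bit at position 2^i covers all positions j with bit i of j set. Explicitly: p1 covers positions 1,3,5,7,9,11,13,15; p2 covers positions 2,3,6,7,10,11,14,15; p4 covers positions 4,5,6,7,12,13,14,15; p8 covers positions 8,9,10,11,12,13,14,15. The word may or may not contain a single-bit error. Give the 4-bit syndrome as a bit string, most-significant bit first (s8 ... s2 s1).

0000

s1: b1⊕b3⊕b5⊕b7⊕b9⊕b11⊕b13⊕b15 = 0⊕1⊕0⊕0⊕0⊕0⊕1⊕0 = 0
s2: b2⊕b3⊕b6⊕b7⊕b10⊕b11⊕b14⊕b15 = 1⊕1⊕1⊕0⊕0⊕0⊕1⊕0 = 0
s4: b4⊕b5⊕b6⊕b7⊕b12⊕b13⊕b14⊕b15 = 1⊕0⊕1⊕0⊕0⊕1⊕1⊕0 = 0
s8: b8⊕b9⊕b10⊕b11⊕b12⊕b13⊕b14⊕b15 = 0⊕0⊕0⊕0⊕0⊕1⊕1⊕0 = 0
Syndrome (s8...s1) = 0000 → position 0 (no error).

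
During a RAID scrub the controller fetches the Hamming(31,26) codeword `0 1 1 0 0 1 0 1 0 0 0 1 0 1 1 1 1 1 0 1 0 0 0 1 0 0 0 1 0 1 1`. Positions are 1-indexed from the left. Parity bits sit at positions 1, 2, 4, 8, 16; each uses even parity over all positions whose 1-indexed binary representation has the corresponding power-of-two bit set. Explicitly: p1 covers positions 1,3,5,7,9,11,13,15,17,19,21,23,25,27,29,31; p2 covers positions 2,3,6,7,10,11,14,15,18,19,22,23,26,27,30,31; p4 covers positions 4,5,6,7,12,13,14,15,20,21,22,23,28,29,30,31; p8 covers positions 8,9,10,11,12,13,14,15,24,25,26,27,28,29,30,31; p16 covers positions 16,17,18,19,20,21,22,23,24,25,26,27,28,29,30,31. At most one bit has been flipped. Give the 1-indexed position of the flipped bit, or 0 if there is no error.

s1: b1⊕b3⊕b5⊕b7⊕b9⊕b11⊕b13⊕b15⊕b17⊕b19⊕b21⊕b23⊕b25⊕b27⊕b29⊕b31 = 0⊕1⊕0⊕0⊕0⊕0⊕0⊕1⊕1⊕0⊕0⊕0⊕0⊕0⊕0⊕1 = 0
s2: b2⊕b3⊕b6⊕b7⊕b10⊕b11⊕b14⊕b15⊕b18⊕b19⊕b22⊕b23⊕b26⊕b27⊕b30⊕b31 = 1⊕1⊕1⊕0⊕0⊕0⊕1⊕1⊕1⊕0⊕0⊕0⊕0⊕0⊕1⊕1 = 0
s4: b4⊕b5⊕b6⊕b7⊕b12⊕b13⊕b14⊕b15⊕b20⊕b21⊕b22⊕b23⊕b28⊕b29⊕b30⊕b31 = 0⊕0⊕1⊕0⊕1⊕0⊕1⊕1⊕1⊕0⊕0⊕0⊕1⊕0⊕1⊕1 = 0
s8: b8⊕b9⊕b10⊕b11⊕b12⊕b13⊕b14⊕b15⊕b24⊕b25⊕b26⊕b27⊕b28⊕b29⊕b30⊕b31 = 1⊕0⊕0⊕0⊕1⊕0⊕1⊕1⊕1⊕0⊕0⊕0⊕1⊕0⊕1⊕1 = 0
s16: b16⊕b17⊕b18⊕b19⊕b20⊕b21⊕b22⊕b23⊕b24⊕b25⊕b26⊕b27⊕b28⊕b29⊕b30⊕b31 = 1⊕1⊕1⊕0⊕1⊕0⊕0⊕0⊕1⊕0⊕0⊕0⊕1⊕0⊕1⊕1 = 0
Syndrome (s16...s1) = 00000 → position 0 (no error).

0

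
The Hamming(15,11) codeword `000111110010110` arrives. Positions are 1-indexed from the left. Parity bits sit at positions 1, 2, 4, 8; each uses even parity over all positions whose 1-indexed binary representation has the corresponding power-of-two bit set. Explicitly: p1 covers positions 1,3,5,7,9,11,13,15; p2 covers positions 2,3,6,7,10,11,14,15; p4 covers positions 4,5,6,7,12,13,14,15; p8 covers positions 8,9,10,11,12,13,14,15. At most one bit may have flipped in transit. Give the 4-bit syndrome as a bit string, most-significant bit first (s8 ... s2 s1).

0000

s1: b1⊕b3⊕b5⊕b7⊕b9⊕b11⊕b13⊕b15 = 0⊕0⊕1⊕1⊕0⊕1⊕1⊕0 = 0
s2: b2⊕b3⊕b6⊕b7⊕b10⊕b11⊕b14⊕b15 = 0⊕0⊕1⊕1⊕0⊕1⊕1⊕0 = 0
s4: b4⊕b5⊕b6⊕b7⊕b12⊕b13⊕b14⊕b15 = 1⊕1⊕1⊕1⊕0⊕1⊕1⊕0 = 0
s8: b8⊕b9⊕b10⊕b11⊕b12⊕b13⊕b14⊕b15 = 1⊕0⊕0⊕1⊕0⊕1⊕1⊕0 = 0
Syndrome (s8...s1) = 0000 → position 0 (no error).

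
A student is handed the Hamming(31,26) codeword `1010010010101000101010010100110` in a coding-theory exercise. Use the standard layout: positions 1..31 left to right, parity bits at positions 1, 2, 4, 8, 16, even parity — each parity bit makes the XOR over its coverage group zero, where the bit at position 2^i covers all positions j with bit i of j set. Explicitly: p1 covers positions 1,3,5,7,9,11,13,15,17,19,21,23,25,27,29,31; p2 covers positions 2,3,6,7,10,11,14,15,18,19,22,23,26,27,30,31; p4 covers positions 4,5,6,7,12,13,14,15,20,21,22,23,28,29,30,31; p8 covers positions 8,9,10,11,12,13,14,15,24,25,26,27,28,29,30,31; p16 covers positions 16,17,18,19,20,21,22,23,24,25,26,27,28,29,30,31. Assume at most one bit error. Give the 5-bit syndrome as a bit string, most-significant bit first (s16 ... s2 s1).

s1: b1⊕b3⊕b5⊕b7⊕b9⊕b11⊕b13⊕b15⊕b17⊕b19⊕b21⊕b23⊕b25⊕b27⊕b29⊕b31 = 1⊕1⊕0⊕0⊕1⊕1⊕1⊕0⊕1⊕1⊕1⊕0⊕0⊕0⊕1⊕0 = 1
s2: b2⊕b3⊕b6⊕b7⊕b10⊕b11⊕b14⊕b15⊕b18⊕b19⊕b22⊕b23⊕b26⊕b27⊕b30⊕b31 = 0⊕1⊕1⊕0⊕0⊕1⊕0⊕0⊕0⊕1⊕0⊕0⊕1⊕0⊕1⊕0 = 0
s4: b4⊕b5⊕b6⊕b7⊕b12⊕b13⊕b14⊕b15⊕b20⊕b21⊕b22⊕b23⊕b28⊕b29⊕b30⊕b31 = 0⊕0⊕1⊕0⊕0⊕1⊕0⊕0⊕0⊕1⊕0⊕0⊕0⊕1⊕1⊕0 = 1
s8: b8⊕b9⊕b10⊕b11⊕b12⊕b13⊕b14⊕b15⊕b24⊕b25⊕b26⊕b27⊕b28⊕b29⊕b30⊕b31 = 0⊕1⊕0⊕1⊕0⊕1⊕0⊕0⊕1⊕0⊕1⊕0⊕0⊕1⊕1⊕0 = 1
s16: b16⊕b17⊕b18⊕b19⊕b20⊕b21⊕b22⊕b23⊕b24⊕b25⊕b26⊕b27⊕b28⊕b29⊕b30⊕b31 = 0⊕1⊕0⊕1⊕0⊕1⊕0⊕0⊕1⊕0⊕1⊕0⊕0⊕1⊕1⊕0 = 1
Syndrome (s16...s1) = 11101 → position 29.

11101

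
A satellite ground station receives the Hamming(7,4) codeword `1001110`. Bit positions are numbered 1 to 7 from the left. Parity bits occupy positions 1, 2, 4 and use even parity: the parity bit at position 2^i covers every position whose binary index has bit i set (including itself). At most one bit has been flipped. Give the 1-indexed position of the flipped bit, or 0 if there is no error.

6

s1: b1⊕b3⊕b5⊕b7 = 1⊕0⊕1⊕0 = 0
s2: b2⊕b3⊕b6⊕b7 = 0⊕0⊕1⊕0 = 1
s4: b4⊕b5⊕b6⊕b7 = 1⊕1⊕1⊕0 = 1
Syndrome (s4...s1) = 110 → position 6.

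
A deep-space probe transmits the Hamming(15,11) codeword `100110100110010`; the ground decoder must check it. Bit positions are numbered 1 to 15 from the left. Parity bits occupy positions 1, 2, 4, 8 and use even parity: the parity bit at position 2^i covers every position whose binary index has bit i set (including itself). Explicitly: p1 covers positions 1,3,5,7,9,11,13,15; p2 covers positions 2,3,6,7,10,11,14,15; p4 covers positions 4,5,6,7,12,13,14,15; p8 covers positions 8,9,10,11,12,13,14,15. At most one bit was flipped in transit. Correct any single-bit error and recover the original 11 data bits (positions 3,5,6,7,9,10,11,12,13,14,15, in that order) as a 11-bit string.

01010110010

s1: b1⊕b3⊕b5⊕b7⊕b9⊕b11⊕b13⊕b15 = 1⊕0⊕1⊕1⊕0⊕1⊕0⊕0 = 0
s2: b2⊕b3⊕b6⊕b7⊕b10⊕b11⊕b14⊕b15 = 0⊕0⊕0⊕1⊕1⊕1⊕1⊕0 = 0
s4: b4⊕b5⊕b6⊕b7⊕b12⊕b13⊕b14⊕b15 = 1⊕1⊕0⊕1⊕0⊕0⊕1⊕0 = 0
s8: b8⊕b9⊕b10⊕b11⊕b12⊕b13⊕b14⊕b15 = 0⊕0⊕1⊕1⊕0⊕0⊕1⊕0 = 1
Syndrome (s8...s1) = 1000 → position 8.
Flip bit 8: corrected codeword = 100110110110010
Data bits at positions 3,5,6,7,9,10,11,12,13,14,15: 01010110010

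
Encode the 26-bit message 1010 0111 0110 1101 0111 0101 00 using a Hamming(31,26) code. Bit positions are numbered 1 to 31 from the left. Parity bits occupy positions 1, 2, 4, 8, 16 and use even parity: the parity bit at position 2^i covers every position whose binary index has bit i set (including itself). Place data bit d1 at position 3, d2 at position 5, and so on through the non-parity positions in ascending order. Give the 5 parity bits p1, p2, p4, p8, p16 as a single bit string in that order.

10110

Place data bits at non-power-of-two positions: b3=1, b5=0, b6=1, b7=0, b9=0, b10=1, b11=1, b12=1, b13=0, b14=1, b15=1, b17=0, b18=1, b19=1, b20=0, b21=1, b22=0, b23=1, b24=1, b25=1, b26=0, b27=1, b28=0, b29=1, b30=0, b31=0.
p1 = XOR of data positions {3,5,7,9,11,13,15,17,19,21,23,25,27,29,31} = 1⊕0⊕0⊕0⊕1⊕0⊕1⊕0⊕1⊕1⊕1⊕1⊕1⊕1⊕0 = 1
p2 = XOR of data positions {3,6,7,10,11,14,15,18,19,22,23,26,27,30,31} = 1⊕1⊕0⊕1⊕1⊕1⊕1⊕1⊕1⊕0⊕1⊕0⊕1⊕0⊕0 = 0
p4 = XOR of data positions {5,6,7,12,13,14,15,20,21,22,23,28,29,30,31} = 0⊕1⊕0⊕1⊕0⊕1⊕1⊕0⊕1⊕0⊕1⊕0⊕1⊕0⊕0 = 1
p8 = XOR of data positions {9,10,11,12,13,14,15,24,25,26,27,28,29,30,31} = 0⊕1⊕1⊕1⊕0⊕1⊕1⊕1⊕1⊕0⊕1⊕0⊕1⊕0⊕0 = 1
p16 = XOR of data positions {17,18,19,20,21,22,23,24,25,26,27,28,29,30,31} = 0⊕1⊕1⊕0⊕1⊕0⊕1⊕1⊕1⊕0⊕1⊕0⊕1⊕0⊕0 = 0
Parity bits p1,p2,p4,p8,p16 = 10110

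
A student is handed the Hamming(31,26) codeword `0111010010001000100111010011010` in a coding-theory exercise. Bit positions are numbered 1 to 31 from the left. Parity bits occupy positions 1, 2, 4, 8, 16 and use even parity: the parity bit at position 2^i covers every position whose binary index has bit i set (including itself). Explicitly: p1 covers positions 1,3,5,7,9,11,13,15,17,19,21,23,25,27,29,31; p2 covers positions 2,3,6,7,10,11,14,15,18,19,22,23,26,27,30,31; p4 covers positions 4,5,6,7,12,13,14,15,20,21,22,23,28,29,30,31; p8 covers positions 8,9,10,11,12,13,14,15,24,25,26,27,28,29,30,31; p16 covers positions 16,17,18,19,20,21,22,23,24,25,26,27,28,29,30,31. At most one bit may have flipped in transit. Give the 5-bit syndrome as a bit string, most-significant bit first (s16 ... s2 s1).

00000

s1: b1⊕b3⊕b5⊕b7⊕b9⊕b11⊕b13⊕b15⊕b17⊕b19⊕b21⊕b23⊕b25⊕b27⊕b29⊕b31 = 0⊕1⊕0⊕0⊕1⊕0⊕1⊕0⊕1⊕0⊕1⊕0⊕0⊕1⊕0⊕0 = 0
s2: b2⊕b3⊕b6⊕b7⊕b10⊕b11⊕b14⊕b15⊕b18⊕b19⊕b22⊕b23⊕b26⊕b27⊕b30⊕b31 = 1⊕1⊕1⊕0⊕0⊕0⊕0⊕0⊕0⊕0⊕1⊕0⊕0⊕1⊕1⊕0 = 0
s4: b4⊕b5⊕b6⊕b7⊕b12⊕b13⊕b14⊕b15⊕b20⊕b21⊕b22⊕b23⊕b28⊕b29⊕b30⊕b31 = 1⊕0⊕1⊕0⊕0⊕1⊕0⊕0⊕1⊕1⊕1⊕0⊕1⊕0⊕1⊕0 = 0
s8: b8⊕b9⊕b10⊕b11⊕b12⊕b13⊕b14⊕b15⊕b24⊕b25⊕b26⊕b27⊕b28⊕b29⊕b30⊕b31 = 0⊕1⊕0⊕0⊕0⊕1⊕0⊕0⊕1⊕0⊕0⊕1⊕1⊕0⊕1⊕0 = 0
s16: b16⊕b17⊕b18⊕b19⊕b20⊕b21⊕b22⊕b23⊕b24⊕b25⊕b26⊕b27⊕b28⊕b29⊕b30⊕b31 = 0⊕1⊕0⊕0⊕1⊕1⊕1⊕0⊕1⊕0⊕0⊕1⊕1⊕0⊕1⊕0 = 0
Syndrome (s16...s1) = 00000 → position 0 (no error).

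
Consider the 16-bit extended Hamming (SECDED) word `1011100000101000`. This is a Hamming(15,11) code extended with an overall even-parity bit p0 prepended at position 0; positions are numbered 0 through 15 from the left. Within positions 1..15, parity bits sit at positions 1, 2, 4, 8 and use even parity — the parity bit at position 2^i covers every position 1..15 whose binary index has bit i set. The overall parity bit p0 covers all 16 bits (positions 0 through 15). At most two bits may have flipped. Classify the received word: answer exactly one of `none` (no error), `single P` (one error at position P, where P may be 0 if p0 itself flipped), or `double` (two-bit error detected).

s1: b1⊕b3⊕b5⊕b7⊕b9⊕b11⊕b13⊕b15 = 0⊕1⊕0⊕0⊕0⊕0⊕0⊕0 = 1
s2: b2⊕b3⊕b6⊕b7⊕b10⊕b11⊕b14⊕b15 = 1⊕1⊕0⊕0⊕1⊕0⊕0⊕0 = 1
s4: b4⊕b5⊕b6⊕b7⊕b12⊕b13⊕b14⊕b15 = 1⊕0⊕0⊕0⊕1⊕0⊕0⊕0 = 0
s8: b8⊕b9⊕b10⊕b11⊕b12⊕b13⊕b14⊕b15 = 0⊕0⊕1⊕0⊕1⊕0⊕0⊕0 = 0
Syndrome (s8...s1) = 0011 → position 3.
Overall parity (XOR of all 16 bits, including p0): 1⊕0⊕1⊕1⊕1⊕0⊕0⊕0⊕0⊕0⊕1⊕0⊕1⊕0⊕0⊕0 = 0
Overall=0, syndrome position=3 → double-bit error detected (uncorrectable).

double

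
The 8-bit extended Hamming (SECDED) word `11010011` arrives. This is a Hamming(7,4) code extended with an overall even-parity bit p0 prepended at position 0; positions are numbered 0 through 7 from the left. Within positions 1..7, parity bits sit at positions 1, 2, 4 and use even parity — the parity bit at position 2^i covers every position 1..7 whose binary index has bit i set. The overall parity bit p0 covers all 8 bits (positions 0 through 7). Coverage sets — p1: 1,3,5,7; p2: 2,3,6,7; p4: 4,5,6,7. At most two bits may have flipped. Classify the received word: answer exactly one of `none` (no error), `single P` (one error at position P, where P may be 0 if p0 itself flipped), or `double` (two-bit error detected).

s1: b1⊕b3⊕b5⊕b7 = 1⊕1⊕0⊕1 = 1
s2: b2⊕b3⊕b6⊕b7 = 0⊕1⊕1⊕1 = 1
s4: b4⊕b5⊕b6⊕b7 = 0⊕0⊕1⊕1 = 0
Syndrome (s4...s1) = 011 → position 3.
Overall parity (XOR of all 8 bits, including p0): 1⊕1⊕0⊕1⊕0⊕0⊕1⊕1 = 1
Overall=1, syndrome position=3 → single-bit error at position 3.

single 3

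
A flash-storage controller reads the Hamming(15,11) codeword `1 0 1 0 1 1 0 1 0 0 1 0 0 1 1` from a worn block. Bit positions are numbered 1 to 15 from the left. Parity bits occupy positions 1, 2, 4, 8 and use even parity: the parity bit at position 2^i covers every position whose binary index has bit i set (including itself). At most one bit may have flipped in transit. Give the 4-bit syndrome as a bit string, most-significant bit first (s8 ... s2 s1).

s1: b1⊕b3⊕b5⊕b7⊕b9⊕b11⊕b13⊕b15 = 1⊕1⊕1⊕0⊕0⊕1⊕0⊕1 = 1
s2: b2⊕b3⊕b6⊕b7⊕b10⊕b11⊕b14⊕b15 = 0⊕1⊕1⊕0⊕0⊕1⊕1⊕1 = 1
s4: b4⊕b5⊕b6⊕b7⊕b12⊕b13⊕b14⊕b15 = 0⊕1⊕1⊕0⊕0⊕0⊕1⊕1 = 0
s8: b8⊕b9⊕b10⊕b11⊕b12⊕b13⊕b14⊕b15 = 1⊕0⊕0⊕1⊕0⊕0⊕1⊕1 = 0
Syndrome (s8...s1) = 0011 → position 3.

0011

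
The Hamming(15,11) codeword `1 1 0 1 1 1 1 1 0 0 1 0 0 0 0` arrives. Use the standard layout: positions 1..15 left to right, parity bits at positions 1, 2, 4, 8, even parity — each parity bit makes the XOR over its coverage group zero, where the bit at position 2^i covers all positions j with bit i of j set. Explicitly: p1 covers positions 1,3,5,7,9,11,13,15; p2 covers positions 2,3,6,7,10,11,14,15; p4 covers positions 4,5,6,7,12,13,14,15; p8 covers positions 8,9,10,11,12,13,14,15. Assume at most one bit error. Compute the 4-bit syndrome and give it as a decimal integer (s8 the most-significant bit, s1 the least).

s1: b1⊕b3⊕b5⊕b7⊕b9⊕b11⊕b13⊕b15 = 1⊕0⊕1⊕1⊕0⊕1⊕0⊕0 = 0
s2: b2⊕b3⊕b6⊕b7⊕b10⊕b11⊕b14⊕b15 = 1⊕0⊕1⊕1⊕0⊕1⊕0⊕0 = 0
s4: b4⊕b5⊕b6⊕b7⊕b12⊕b13⊕b14⊕b15 = 1⊕1⊕1⊕1⊕0⊕0⊕0⊕0 = 0
s8: b8⊕b9⊕b10⊕b11⊕b12⊕b13⊕b14⊕b15 = 1⊕0⊕0⊕1⊕0⊕0⊕0⊕0 = 0
Syndrome (s8...s1) = 0000 → position 0 (no error).

0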